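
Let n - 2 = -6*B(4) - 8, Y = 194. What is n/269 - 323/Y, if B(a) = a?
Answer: -92707/52186 ≈ -1.7765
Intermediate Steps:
n = -30 (n = 2 + (-6*4 - 8) = 2 + (-24 - 8) = 2 - 32 = -30)
n/269 - 323/Y = -30/269 - 323/194 = -92707/52186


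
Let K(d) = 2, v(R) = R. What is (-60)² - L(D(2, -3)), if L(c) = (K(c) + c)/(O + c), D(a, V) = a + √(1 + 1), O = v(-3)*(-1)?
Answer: 82782/23 - √2/23 ≈ 3599.2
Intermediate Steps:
O = 3 (O = -3*(-1) = 3)
D(a, V) = a + √2
L(c) = (2 + c)/(3 + c)
(-60)² - L(D(2, -3)) = (-60)² - (2 + (2 + √2))/(3 + (2 + √2)) = 3600 - (4 + √2)/(5 + √2)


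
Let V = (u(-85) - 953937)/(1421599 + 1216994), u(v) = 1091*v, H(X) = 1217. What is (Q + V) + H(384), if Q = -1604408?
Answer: -4230169596935/2638593 ≈ -1.6032e+6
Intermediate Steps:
V = -1046672/2638593 (V = (1091*(-85) - 953937)/(1421599 + 1216994) = (-92735 - 953937)/2638593 = -1046672*1/2638593 = -1046672/2638593 ≈ -0.39668)
(Q + V) + H(384) = (-1604408 - 1046672/2638593) + 1217 = -4233380764616/2638593 + 1217 = -4230169596935/2638593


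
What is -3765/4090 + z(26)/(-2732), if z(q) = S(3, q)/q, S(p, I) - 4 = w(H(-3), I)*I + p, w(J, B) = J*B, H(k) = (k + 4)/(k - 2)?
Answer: -133455571/145260440 ≈ -0.91873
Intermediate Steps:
H(k) = (4 + k)/(-2 + k)
w(J, B) = B*J
S(p, I) = 4 + p - I**2/5 (S(p, I) = 4 + ((I*((4 - 3)/(-2 - 3)))*I + p) = 4 + ((I*(1/(-5)))*I + p) = 4 + ((I*(-1/5*1))*I + p) = 4 + ((I*(-1/5))*I + p) = 4 + ((-I/5)*I + p) = 4 + (-I**2/5 + p) = 4 + (p - I**2/5) = 4 + p - I**2/5)
z(q) = (7 - q**2/5)/q (z(q) = (4 + 3 - q**2/5)/q = (7 - q**2/5)/q)
-3765/4090 + z(26)/(-2732) = -3765/4090 + (7/26 - 1/5*26)/(-2732) = -3765*1/4090 + (7*(1/26) - 26/5)*(-1/2732) = -753/818 + (7/26 - 26/5)*(-1/2732) = -753/818 - 641/130*(-1/2732) = -753/818 + 641/355160 = -133455571/145260440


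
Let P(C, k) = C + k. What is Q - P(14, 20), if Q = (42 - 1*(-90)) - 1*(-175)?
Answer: 273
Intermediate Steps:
Q = 307 (Q = (42 + 90) + 175 = 132 + 175 = 307)
Q - P(14, 20) = 307 - (14 + 20) = 307 - 1*34 = 307 - 34 = 273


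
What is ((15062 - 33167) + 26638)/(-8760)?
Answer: -8533/8760 ≈ -0.97409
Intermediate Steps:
((15062 - 33167) + 26638)/(-8760) = (-18105 + 26638)*(-1/8760) = 8533*(-1/8760) = -8533/8760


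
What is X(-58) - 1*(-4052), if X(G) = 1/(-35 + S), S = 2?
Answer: 133715/33 ≈ 4052.0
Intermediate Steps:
X(G) = -1/33 (X(G) = 1/(-35 + 2) = 1/(-33) = -1/33)
X(-58) - 1*(-4052) = -1/33 - 1*(-4052) = -1/33 + 4052 = 133715/33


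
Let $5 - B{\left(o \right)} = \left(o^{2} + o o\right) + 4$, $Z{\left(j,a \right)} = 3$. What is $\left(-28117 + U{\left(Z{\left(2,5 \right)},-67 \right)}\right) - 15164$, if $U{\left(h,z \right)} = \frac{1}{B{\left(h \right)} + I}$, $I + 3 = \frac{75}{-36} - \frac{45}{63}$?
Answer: $- \frac{82883199}{1915} \approx -43281.0$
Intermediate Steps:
$I = - \frac{487}{84}$ ($I = -3 + \left(\frac{75}{-36} - \frac{45}{63}\right) = -3 + \left(75 \left(- \frac{1}{36}\right) - \frac{5}{7}\right) = -3 - \frac{235}{84} = - \frac{487}{84} \approx -5.7976$)
$B{\left(o \right)} = 1 - 2 o^{2}$ ($B{\left(o \right)} = 5 - \left(\left(o^{2} + o o\right) + 4\right) = 5 - \left(\left(o^{2} + o^{2}\right) + 4\right) = 5 - \left(2 o^{2} + 4\right) = 5 - \left(4 + 2 o^{2}\right) = 1 - 2 o^{2}$)
$U{\left(h,z \right)} = \frac{1}{- \frac{403}{84} - 2 h^{2}}$ ($U{\left(h,z \right)} = \frac{1}{\left(1 - 2 h^{2}\right) - \frac{487}{84}} = \frac{1}{- \frac{403}{84} - 2 h^{2}}$)
$\left(-28117 + U{\left(Z{\left(2,5 \right)},-67 \right)}\right) - 15164 = \left(-28117 - \frac{84}{403 + 168 \cdot 3^{2}}\right) - 15164 = \left(-28117 - \frac{84}{403 + 168 \cdot 9}\right) - 15164 = \left(-28117 - \frac{84}{403 + 1512}\right) - 15164 = \left(-28117 - \frac{84}{1915}\right) - 15164 = - \frac{53844139}{1915} - 15164 = - \frac{82883199}{1915}$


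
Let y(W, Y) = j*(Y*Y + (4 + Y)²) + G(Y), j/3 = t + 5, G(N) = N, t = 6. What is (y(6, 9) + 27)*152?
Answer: 1259472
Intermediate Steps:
j = 33 (j = 3*(6 + 5) = 3*11 = 33)
y(W, Y) = Y + 33*Y² + 33*(4 + Y)² (y(W, Y) = 33*(Y*Y + (4 + Y)²) + Y = 33*(Y² + (4 + Y)²) + Y = (33*Y² + 33*(4 + Y)²) + Y = Y + 33*Y² + 33*(4 + Y)²)
(y(6, 9) + 27)*152 = ((528 + 66*9² + 265*9) + 27)*152 = ((528 + 66*81 + 2385) + 27)*152 = ((528 + 5346 + 2385) + 27)*152 = (8259 + 27)*152 = 8286*152 = 1259472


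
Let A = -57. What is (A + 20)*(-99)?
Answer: 3663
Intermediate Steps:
(A + 20)*(-99) = (-57 + 20)*(-99) = -37*(-99) = 3663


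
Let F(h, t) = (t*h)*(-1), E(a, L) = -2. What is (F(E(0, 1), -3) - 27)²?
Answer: 1089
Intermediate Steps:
F(h, t) = -h*t (F(h, t) = (h*t)*(-1) = -h*t)
(F(E(0, 1), -3) - 27)² = (-1*(-2)*(-3) - 27)² = (-6 - 27)² = (-33)² = 1089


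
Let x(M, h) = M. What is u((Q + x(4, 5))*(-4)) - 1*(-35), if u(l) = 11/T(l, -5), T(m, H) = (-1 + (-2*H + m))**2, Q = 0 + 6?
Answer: 33646/961 ≈ 35.011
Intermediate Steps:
Q = 6
T(m, H) = (-1 + m - 2*H)**2 (T(m, H) = (-1 + (m - 2*H))**2 = (-1 + m - 2*H)**2)
u(l) = 11/(-9 - l)**2 (u(l) = 11/((1 - l + 2*(-5))**2) = 11/((1 - l - 10)**2) = 11/((-9 - l)**2) = 11/(-9 - l)**2)
u((Q + x(4, 5))*(-4)) - 1*(-35) = 11/(9 + (6 + 4)*(-4))**2 - 1*(-35) = 11/(9 + 10*(-4))**2 + 35 = 11/(9 - 40)**2 + 35 = 11/(-31)**2 + 35 = 11*(1/961) + 35 = 11/961 + 35 = 33646/961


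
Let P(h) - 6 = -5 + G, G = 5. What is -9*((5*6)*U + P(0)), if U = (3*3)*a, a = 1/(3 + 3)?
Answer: -459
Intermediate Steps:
a = ⅙ (a = 1/6 = ⅙ ≈ 0.16667)
U = 3/2 (U = (3*3)*(⅙) = 9*(⅙) = 3/2 ≈ 1.5000)
P(h) = 6 (P(h) = 6 + (-5 + 5) = 6 + 0 = 6)
-9*((5*6)*U + P(0)) = -9*((5*6)*(3/2) + 6) = -9*(30*(3/2) + 6) = -9*(45 + 6) = -9*51 = -459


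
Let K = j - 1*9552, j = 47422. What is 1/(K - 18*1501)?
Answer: 1/10852 ≈ 9.2149e-5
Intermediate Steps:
K = 37870 (K = 47422 - 1*9552 = 47422 - 9552 = 37870)
1/(K - 18*1501) = 1/(37870 - 18*1501) = 1/(37870 - 27018) = 1/10852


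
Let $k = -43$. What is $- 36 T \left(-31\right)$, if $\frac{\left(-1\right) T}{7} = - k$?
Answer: $-335916$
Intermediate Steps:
$T = -301$ ($T = - 7 \left(\left(-1\right) \left(-43\right)\right) = \left(-7\right) 43 = -301$)
$- 36 T \left(-31\right) = \left(-36\right) \left(-301\right) \left(-31\right) = 10836 \left(-31\right) = -335916$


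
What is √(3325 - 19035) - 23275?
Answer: -23275 + I*√15710 ≈ -23275.0 + 125.34*I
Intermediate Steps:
√(3325 - 19035) - 23275 = √(-15710) - 23275 = I*√15710 - 23275 = -23275 + I*√15710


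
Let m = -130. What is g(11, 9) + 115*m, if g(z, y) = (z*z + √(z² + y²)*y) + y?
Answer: -14820 + 9*√202 ≈ -14692.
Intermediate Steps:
g(z, y) = y + z² + y*√(y² + z²) (g(z, y) = (z² + √(y² + z²)*y) + y = (z² + y*√(y² + z²)) + y = y + z² + y*√(y² + z²))
g(11, 9) + 115*m = (9 + 11² + 9*√(9² + 11²)) + 115*(-130) = (9 + 121 + 9*√(81 + 121)) - 14950 = (9 + 121 + 9*√202) - 14950 = (130 + 9*√202) - 14950 = -14820 + 9*√202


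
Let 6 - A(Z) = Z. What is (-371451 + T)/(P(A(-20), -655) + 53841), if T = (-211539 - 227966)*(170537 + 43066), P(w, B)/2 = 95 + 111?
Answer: -93879957966/54253 ≈ -1.7304e+6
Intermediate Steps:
A(Z) = 6 - Z
P(w, B) = 412 (P(w, B) = 2*(95 + 111) = 2*206 = 412)
T = -93879586515 (T = -439505*213603 = -93879586515)
(-371451 + T)/(P(A(-20), -655) + 53841) = (-371451 - 93879586515)/(412 + 53841) = -93879957966/54253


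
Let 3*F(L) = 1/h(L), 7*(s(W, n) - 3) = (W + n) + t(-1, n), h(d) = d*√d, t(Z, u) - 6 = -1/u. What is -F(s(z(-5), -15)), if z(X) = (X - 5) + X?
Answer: -35*I*√1155/968 ≈ -1.2288*I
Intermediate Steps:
t(Z, u) = 6 - 1/u
h(d) = d^(3/2)
z(X) = -5 + 2*X (z(X) = (-5 + X) + X = -5 + 2*X)
s(W, n) = 27/7 - 1/(7*n) + W/7 + n/7 (s(W, n) = 3 + ((W + n) + (6 - 1/n))/7 = 3 + (6 + W + n - 1/n)/7 = 3 + (6/7 - 1/(7*n) + W/7 + n/7) = 27/7 - 1/(7*n) + W/7 + n/7)
F(L) = 1/(3*L^(3/2)) (F(L) = 1/(3*(L^(3/2))) = 1/(3*L^(3/2)))
-F(s(z(-5), -15)) = -1/(3*((⅐)*(-1 + 6*(-15) - 15*(21 + (-5 + 2*(-5)) - 15))/(-15))^(3/2)) = -1/(3*((⅐)*(-1/15)*(-1 - 90 - 15*(21 + (-5 - 10) - 15)))^(3/2)) = -1/(3*((⅐)*(-1/15)*(-1 - 90 - 15*(21 - 15 - 15)))^(3/2)) = -1/(3*((⅐)*(-1/15)*(-1 - 90 - 15*(-9)))^(3/2)) = -1/(3*((⅐)*(-1/15)*(-1 - 90 + 135))^(3/2)) = -1/(3*((⅐)*(-1/15)*44)^(3/2)) = -1/(3*(-44/105)^(3/2)) = -105*I*√1155/968/3 = -35*I*√1155/968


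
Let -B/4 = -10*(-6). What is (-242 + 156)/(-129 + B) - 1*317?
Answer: -116887/369 ≈ -316.77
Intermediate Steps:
B = -240 (B = -(-40)*(-6) = -4*60 = -240)
(-242 + 156)/(-129 + B) - 1*317 = (-242 + 156)/(-129 - 240) - 1*317 = -86/(-369) - 317 = -86*(-1/369) - 317 = 86/369 - 317 = -116887/369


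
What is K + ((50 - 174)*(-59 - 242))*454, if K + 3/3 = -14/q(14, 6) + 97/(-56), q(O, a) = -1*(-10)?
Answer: 4744625723/280 ≈ 1.6945e+7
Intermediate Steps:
q(O, a) = 10
K = -1157/280 (K = -1 + (-14/10 + 97/(-56)) = -1 + (-14*⅒ + 97*(-1/56)) = -1 + (-7/5 - 97/56) = -1 - 877/280 = -1157/280 ≈ -4.1321)
K + ((50 - 174)*(-59 - 242))*454 = -1157/280 + ((50 - 174)*(-59 - 242))*454 = -1157/280 - 124*(-301)*454 = -1157/280 + 37324*454 = -1157/280 + 16945096 = 4744625723/280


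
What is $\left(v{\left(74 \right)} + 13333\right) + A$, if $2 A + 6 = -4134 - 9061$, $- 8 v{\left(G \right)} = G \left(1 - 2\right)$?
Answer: $\frac{26967}{4} \approx 6741.8$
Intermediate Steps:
$v{\left(G \right)} = \frac{G}{8}$ ($v{\left(G \right)} = - \frac{G \left(1 - 2\right)}{8} = - \frac{G \left(-1\right)}{8} = - \frac{\left(-1\right) G}{8} = \frac{G}{8}$)
$A = - \frac{13201}{2}$ ($A = -3 + \frac{-4134 - 9061}{2} = -3 + \frac{1}{2} \left(-13195\right) = -3 - \frac{13195}{2} = - \frac{13201}{2} \approx -6600.5$)
$\left(v{\left(74 \right)} + 13333\right) + A = \left(\frac{1}{8} \cdot 74 + 13333\right) - \frac{13201}{2} = \left(\frac{37}{4} + 13333\right) - \frac{13201}{2} = \frac{53369}{4} - \frac{13201}{2} = \frac{26967}{4}$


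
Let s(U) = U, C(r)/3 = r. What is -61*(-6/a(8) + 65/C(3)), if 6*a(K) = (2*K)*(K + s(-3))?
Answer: -74359/180 ≈ -413.11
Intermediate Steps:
C(r) = 3*r
a(K) = K*(-3 + K)/3 (a(K) = ((2*K)*(K - 3))/6 = ((2*K)*(-3 + K))/6 = (2*K*(-3 + K))/6 = K*(-3 + K)/3)
-61*(-6/a(8) + 65/C(3)) = -61*(-6*3/(8*(-3 + 8)) + 65/((3*3))) = -61*(-6/((⅓)*8*5) + 65/9) = -61*(-6/40/3 + 65*(⅑)) = -61*(-6*3/40 + 65/9) = -61*(-9/20 + 65/9) = -61*1219/180 = -74359/180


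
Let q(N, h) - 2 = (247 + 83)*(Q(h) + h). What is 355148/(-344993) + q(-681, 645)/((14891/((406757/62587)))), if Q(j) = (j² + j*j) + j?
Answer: 38590265378826056086/321527616983881 ≈ 1.2002e+5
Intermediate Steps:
Q(j) = j + 2*j² (Q(j) = (j² + j²) + j = 2*j² + j = j + 2*j²)
q(N, h) = 2 + 330*h + 330*h*(1 + 2*h) (q(N, h) = 2 + (247 + 83)*(h*(1 + 2*h) + h) = 2 + 330*(h + h*(1 + 2*h)) = 2 + (330*h + 330*h*(1 + 2*h)) = 2 + 330*h + 330*h*(1 + 2*h))
355148/(-344993) + q(-681, 645)/((14891/((406757/62587)))) = 355148/(-344993) + (2 + 660*645 + 660*645²)/((14891/((406757/62587)))) = 355148*(-1/344993) + (2 + 425700 + 660*416025)/((14891/((406757*(1/62587))))) = -355148/344993 + (2 + 425700 + 274576500)/((14891/(406757/62587))) = -355148/344993 + 275002202/((14891*(62587/406757))) = -355148/344993 + 275002202/(931983017/406757) = -355148/344993 + 275002202*(406757/931983017) = -355148/344993 + 111859070678914/931983017 = 38590265378826056086/321527616983881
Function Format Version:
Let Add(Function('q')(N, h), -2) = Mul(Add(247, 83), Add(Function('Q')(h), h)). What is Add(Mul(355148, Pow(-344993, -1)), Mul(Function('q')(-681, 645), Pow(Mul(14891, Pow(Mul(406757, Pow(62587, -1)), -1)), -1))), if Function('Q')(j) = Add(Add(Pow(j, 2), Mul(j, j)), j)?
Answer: Rational(38590265378826056086, 321527616983881) ≈ 1.2002e+5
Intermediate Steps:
Function('Q')(j) = Add(j, Mul(2, Pow(j, 2))) (Function('Q')(j) = Add(Add(Pow(j, 2), Pow(j, 2)), j) = Add(Mul(2, Pow(j, 2)), j) = Add(j, Mul(2, Pow(j, 2))))
Function('q')(N, h) = Add(2, Mul(330, h), Mul(330, h, Add(1, Mul(2, h)))) (Function('q')(N, h) = Add(2, Mul(Add(247, 83), Add(Mul(h, Add(1, Mul(2, h))), h))) = Add(2, Mul(330, Add(h, Mul(h, Add(1, Mul(2, h)))))) = Add(2, Add(Mul(330, h), Mul(330, h, Add(1, Mul(2, h))))) = Add(2, Mul(330, h), Mul(330, h, Add(1, Mul(2, h)))))
Add(Mul(355148, Pow(-344993, -1)), Mul(Function('q')(-681, 645), Pow(Mul(14891, Pow(Mul(406757, Pow(62587, -1)), -1)), -1))) = Add(Mul(355148, Pow(-344993, -1)), Mul(Add(2, Mul(660, 645), Mul(660, Pow(645, 2))), Pow(Mul(14891, Pow(Mul(406757, Pow(62587, -1)), -1)), -1))) = Add(Mul(355148, Rational(-1, 344993)), Mul(Add(2, 425700, Mul(660, 416025)), Pow(Mul(14891, Pow(Mul(406757, Rational(1, 62587)), -1)), -1))) = Add(Rational(-355148, 344993), Mul(Add(2, 425700, 274576500), Pow(Mul(14891, Pow(Rational(406757, 62587), -1)), -1))) = Add(Rational(-355148, 344993), Mul(275002202, Pow(Mul(14891, Rational(62587, 406757)), -1))) = Add(Rational(-355148, 344993), Mul(275002202, Pow(Rational(931983017, 406757), -1))) = Add(Rational(-355148, 344993), Mul(275002202, Rational(406757, 931983017))) = Add(Rational(-355148, 344993), Rational(111859070678914, 931983017)) = Rational(38590265378826056086, 321527616983881)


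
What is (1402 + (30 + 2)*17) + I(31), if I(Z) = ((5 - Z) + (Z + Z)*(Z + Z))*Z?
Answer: 120304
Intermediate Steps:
I(Z) = Z*(5 - Z + 4*Z²) (I(Z) = ((5 - Z) + (2*Z)*(2*Z))*Z = ((5 - Z) + 4*Z²)*Z = (5 - Z + 4*Z²)*Z = Z*(5 - Z + 4*Z²))
(1402 + (30 + 2)*17) + I(31) = (1402 + (30 + 2)*17) + 31*(5 - 1*31 + 4*31²) = (1402 + 32*17) + 31*(5 - 31 + 4*961) = (1402 + 544) + 31*(5 - 31 + 3844) = 1946 + 31*3818 = 1946 + 118358 = 120304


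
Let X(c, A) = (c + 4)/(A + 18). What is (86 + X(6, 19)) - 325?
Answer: -8833/37 ≈ -238.73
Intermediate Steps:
X(c, A) = (4 + c)/(18 + A)
(86 + X(6, 19)) - 325 = (86 + (4 + 6)/(18 + 19)) - 325 = (86 + 10/37) - 325 = 3192/37 - 325 = -8833/37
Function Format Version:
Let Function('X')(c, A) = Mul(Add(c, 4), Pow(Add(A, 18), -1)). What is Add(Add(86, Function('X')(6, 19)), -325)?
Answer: Rational(-8833, 37) ≈ -238.73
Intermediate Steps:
Function('X')(c, A) = Mul(Pow(Add(18, A), -1), Add(4, c)) (Function('X')(c, A) = Mul(Add(4, c), Pow(Add(18, A), -1)) = Mul(Pow(Add(18, A), -1), Add(4, c)))
Add(Add(86, Function('X')(6, 19)), -325) = Add(Add(86, Mul(Pow(Add(18, 19), -1), Add(4, 6))), -325) = Add(Add(86, Mul(Pow(37, -1), 10)), -325) = Add(Add(86, Mul(Rational(1, 37), 10)), -325) = Add(Add(86, Rational(10, 37)), -325) = Add(Rational(3192, 37), -325) = Rational(-8833, 37)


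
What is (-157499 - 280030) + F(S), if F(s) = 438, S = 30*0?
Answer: -437091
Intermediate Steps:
S = 0
(-157499 - 280030) + F(S) = (-157499 - 280030) + 438 = -437529 + 438 = -437091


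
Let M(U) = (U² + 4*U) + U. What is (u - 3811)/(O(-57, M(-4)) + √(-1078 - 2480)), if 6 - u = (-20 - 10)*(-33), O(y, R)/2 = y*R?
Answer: -364420/35249 + 4795*I*√3558/211494 ≈ -10.338 + 1.3524*I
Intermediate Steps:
M(U) = U² + 5*U
O(y, R) = 2*R*y (O(y, R) = 2*(y*R) = 2*(R*y) = 2*R*y)
u = -984 (u = 6 - (-20 - 10)*(-33) = 6 - (-30)*(-33) = 6 - 1*990 = 6 - 990 = -984)
(u - 3811)/(O(-57, M(-4)) + √(-1078 - 2480)) = (-984 - 3811)/(2*(-4*(5 - 4))*(-57) + √(-1078 - 2480)) = -4795/(2*(-4*1)*(-57) + √(-3558)) = -4795/(2*(-4)*(-57) + I*√3558) = -4795/(456 + I*√3558)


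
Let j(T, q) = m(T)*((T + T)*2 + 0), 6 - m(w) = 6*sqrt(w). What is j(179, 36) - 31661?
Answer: -27365 - 4296*sqrt(179) ≈ -84842.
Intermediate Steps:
m(w) = 6 - 6*sqrt(w)
j(T, q) = 4*T*(6 - 6*sqrt(T)) (j(T, q) = (6 - 6*sqrt(T))*((T + T)*2 + 0) = (6 - 6*sqrt(T))*((2*T)*2 + 0) = (6 - 6*sqrt(T))*(4*T + 0) = (6 - 6*sqrt(T))*(4*T) = 4*T*(6 - 6*sqrt(T)))
j(179, 36) - 31661 = (-4296*sqrt(179) + 24*179) - 31661 = (-4296*sqrt(179) + 4296) - 31661 = (4296 - 4296*sqrt(179)) - 31661 = -27365 - 4296*sqrt(179)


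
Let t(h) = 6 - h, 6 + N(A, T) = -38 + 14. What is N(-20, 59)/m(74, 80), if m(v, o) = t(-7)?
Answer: -30/13 ≈ -2.3077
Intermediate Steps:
N(A, T) = -30 (N(A, T) = -6 + (-38 + 14) = -6 - 24 = -30)
m(v, o) = 13 (m(v, o) = 6 - 1*(-7) = 6 + 7 = 13)
N(-20, 59)/m(74, 80) = -30/13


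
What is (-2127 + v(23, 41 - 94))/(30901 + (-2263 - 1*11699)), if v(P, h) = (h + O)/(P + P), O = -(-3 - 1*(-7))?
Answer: -97899/779194 ≈ -0.12564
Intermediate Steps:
O = -4 (O = -(-3 + 7) = -1*4 = -4)
v(P, h) = (-4 + h)/(2*P) (v(P, h) = (h - 4)/(P + P) = (-4 + h)/((2*P)) = (-4 + h)*(1/(2*P)) = (-4 + h)/(2*P))
(-2127 + v(23, 41 - 94))/(30901 + (-2263 - 1*11699)) = (-2127 + (1/2)*(-4 + (41 - 94))/23)/(30901 + (-2263 - 1*11699)) = (-2127 + (1/2)*(1/23)*(-4 - 53))/(30901 + (-2263 - 11699)) = (-2127 + (1/2)*(1/23)*(-57))/(30901 - 13962) = (-2127 - 57/46)/16939 = -97899/46*1/16939 = -97899/779194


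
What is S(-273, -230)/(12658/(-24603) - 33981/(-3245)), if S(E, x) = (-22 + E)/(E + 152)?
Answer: 36289425/148212757 ≈ 0.24485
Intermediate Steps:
S(E, x) = (-22 + E)/(152 + E)
S(-273, -230)/(12658/(-24603) - 33981/(-3245)) = ((-22 - 273)/(152 - 273))/(12658/(-24603) - 33981/(-3245)) = (-295/(-121))/(12658*(-1/24603) - 33981*(-1/3245)) = (-1/121*(-295))/(-12658/24603 + 33981/3245) = 295/(121*(13473887/1353165)) = (295/121)*(1353165/13473887) = 36289425/148212757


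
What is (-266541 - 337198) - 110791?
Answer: -714530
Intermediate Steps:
(-266541 - 337198) - 110791 = -603739 - 110791 = -714530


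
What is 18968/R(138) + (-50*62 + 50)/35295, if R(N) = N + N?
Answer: 3714632/54119 ≈ 68.638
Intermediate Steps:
R(N) = 2*N
18968/R(138) + (-50*62 + 50)/35295 = 18968/((2*138)) + (-50*62 + 50)/35295 = 18968/276 + (-3100 + 50)*(1/35295) = 18968*(1/276) - 3050*1/35295 = 4742/69 - 610/7059 = 3714632/54119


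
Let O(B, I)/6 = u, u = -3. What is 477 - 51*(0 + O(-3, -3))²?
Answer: -16047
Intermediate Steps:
O(B, I) = -18 (O(B, I) = 6*(-3) = -18)
477 - 51*(0 + O(-3, -3))² = 477 - 51*(0 - 18)² = 477 - 51*(-18)² = 477 - 51*324 = 477 - 16524 = -16047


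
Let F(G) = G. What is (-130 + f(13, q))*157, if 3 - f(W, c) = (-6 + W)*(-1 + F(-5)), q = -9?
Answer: -13345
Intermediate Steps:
f(W, c) = -33 + 6*W (f(W, c) = 3 - (-6 + W)*(-1 - 5) = 3 - (-6 + W)*(-6) = 3 - (36 - 6*W) = 3 + (-36 + 6*W) = -33 + 6*W)
(-130 + f(13, q))*157 = (-130 + (-33 + 6*13))*157 = (-130 + (-33 + 78))*157 = (-130 + 45)*157 = -85*157 = -13345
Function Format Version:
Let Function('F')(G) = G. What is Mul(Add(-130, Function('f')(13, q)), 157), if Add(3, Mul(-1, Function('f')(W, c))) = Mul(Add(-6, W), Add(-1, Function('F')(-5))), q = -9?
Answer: -13345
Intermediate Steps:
Function('f')(W, c) = Add(-33, Mul(6, W)) (Function('f')(W, c) = Add(3, Mul(-1, Mul(Add(-6, W), Add(-1, -5)))) = Add(3, Mul(-1, Mul(Add(-6, W), -6))) = Add(3, Mul(-1, Add(36, Mul(-6, W)))) = Add(3, Add(-36, Mul(6, W))) = Add(-33, Mul(6, W)))
Mul(Add(-130, Function('f')(13, q)), 157) = Mul(Add(-130, Add(-33, Mul(6, 13))), 157) = Mul(Add(-130, Add(-33, 78)), 157) = Mul(Add(-130, 45), 157) = Mul(-85, 157) = -13345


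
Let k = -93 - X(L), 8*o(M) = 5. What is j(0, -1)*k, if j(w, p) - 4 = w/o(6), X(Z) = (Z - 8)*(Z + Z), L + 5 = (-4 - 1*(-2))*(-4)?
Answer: -252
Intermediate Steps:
o(M) = 5/8 (o(M) = (⅛)*5 = 5/8)
L = 3 (L = -5 + (-4 - 1*(-2))*(-4) = -5 + (-4 + 2)*(-4) = -5 - 2*(-4) = -5 + 8 = 3)
X(Z) = 2*Z*(-8 + Z) (X(Z) = (-8 + Z)*(2*Z) = 2*Z*(-8 + Z))
j(w, p) = 4 + 8*w/5 (j(w, p) = 4 + w/(5/8) = 4 + w*(8/5) = 4 + 8*w/5)
k = -63 (k = -93 - 2*3*(-8 + 3) = -93 - 2*3*(-5) = -93 - 1*(-30) = -93 + 30 = -63)
j(0, -1)*k = (4 + (8/5)*0)*(-63) = (4 + 0)*(-63) = 4*(-63) = -252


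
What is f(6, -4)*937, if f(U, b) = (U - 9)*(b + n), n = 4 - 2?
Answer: 5622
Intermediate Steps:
n = 2
f(U, b) = (-9 + U)*(2 + b) (f(U, b) = (U - 9)*(b + 2) = (-9 + U)*(2 + b))
f(6, -4)*937 = (-18 - 9*(-4) + 2*6 + 6*(-4))*937 = (-18 + 36 + 12 - 24)*937 = 6*937 = 5622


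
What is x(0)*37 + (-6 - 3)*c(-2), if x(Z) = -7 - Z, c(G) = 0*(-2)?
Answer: -259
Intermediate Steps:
c(G) = 0
x(0)*37 + (-6 - 3)*c(-2) = (-7 - 1*0)*37 + (-6 - 3)*0 = (-7 + 0)*37 - 9*0 = -7*37 + 0 = -259 + 0 = -259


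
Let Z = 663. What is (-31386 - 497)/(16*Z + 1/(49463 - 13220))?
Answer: -1155535569/384465745 ≈ -3.0056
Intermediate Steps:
(-31386 - 497)/(16*Z + 1/(49463 - 13220)) = (-31386 - 497)/(16*663 + 1/(49463 - 13220)) = -31883/(10608 + 1/36243) = -31883/384465745/36243 = -31883*36243/384465745 = -1155535569/384465745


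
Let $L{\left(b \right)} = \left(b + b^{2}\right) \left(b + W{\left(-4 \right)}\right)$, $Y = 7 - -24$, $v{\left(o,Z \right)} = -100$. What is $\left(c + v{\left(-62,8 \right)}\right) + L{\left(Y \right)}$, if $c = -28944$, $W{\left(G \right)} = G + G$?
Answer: $-6228$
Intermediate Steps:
$W{\left(G \right)} = 2 G$
$Y = 31$ ($Y = 7 + 24 = 31$)
$L{\left(b \right)} = \left(-8 + b\right) \left(b + b^{2}\right)$ ($L{\left(b \right)} = \left(b + b^{2}\right) \left(b + 2 \left(-4\right)\right) = \left(b + b^{2}\right) \left(b - 8\right) = \left(b + b^{2}\right) \left(-8 + b\right) = \left(-8 + b\right) \left(b + b^{2}\right)$)
$\left(c + v{\left(-62,8 \right)}\right) + L{\left(Y \right)} = \left(-28944 - 100\right) + 31 \left(-8 + 31^{2} - 217\right) = -29044 + 31 \left(-8 + 961 - 217\right) = -29044 + 31 \cdot 736 = -29044 + 22816 = -6228$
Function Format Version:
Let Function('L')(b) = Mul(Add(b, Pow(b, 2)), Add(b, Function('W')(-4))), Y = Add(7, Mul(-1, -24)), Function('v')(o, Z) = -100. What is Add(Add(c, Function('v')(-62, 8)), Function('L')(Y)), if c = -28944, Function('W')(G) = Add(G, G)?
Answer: -6228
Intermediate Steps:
Function('W')(G) = Mul(2, G)
Y = 31 (Y = Add(7, 24) = 31)
Function('L')(b) = Mul(Add(-8, b), Add(b, Pow(b, 2))) (Function('L')(b) = Mul(Add(b, Pow(b, 2)), Add(b, Mul(2, -4))) = Mul(Add(b, Pow(b, 2)), Add(b, -8)) = Mul(Add(b, Pow(b, 2)), Add(-8, b)) = Mul(Add(-8, b), Add(b, Pow(b, 2))))
Add(Add(c, Function('v')(-62, 8)), Function('L')(Y)) = Add(Add(-28944, -100), Mul(31, Add(-8, Pow(31, 2), Mul(-7, 31)))) = Add(-29044, Mul(31, Add(-8, 961, -217))) = Add(-29044, Mul(31, 736)) = Add(-29044, 22816) = -6228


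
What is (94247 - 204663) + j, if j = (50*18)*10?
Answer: -101416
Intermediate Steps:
j = 9000 (j = 900*10 = 9000)
(94247 - 204663) + j = (94247 - 204663) + 9000 = -110416 + 9000 = -101416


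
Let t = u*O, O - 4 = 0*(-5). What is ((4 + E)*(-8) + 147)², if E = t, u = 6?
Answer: 5929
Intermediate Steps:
O = 4 (O = 4 + 0*(-5) = 4 + 0 = 4)
t = 24 (t = 6*4 = 24)
E = 24
((4 + E)*(-8) + 147)² = ((4 + 24)*(-8) + 147)² = (28*(-8) + 147)² = (-224 + 147)² = (-77)² = 5929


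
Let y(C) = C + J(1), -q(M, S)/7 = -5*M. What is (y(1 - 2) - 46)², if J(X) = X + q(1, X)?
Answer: 121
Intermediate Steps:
q(M, S) = 35*M (q(M, S) = -(-35)*M = 35*M)
J(X) = 35 + X (J(X) = X + 35*1 = X + 35 = 35 + X)
y(C) = 36 + C (y(C) = C + (35 + 1) = C + 36 = 36 + C)
(y(1 - 2) - 46)² = ((36 + (1 - 2)) - 46)² = ((36 - 1) - 46)² = (35 - 46)² = (-11)² = 121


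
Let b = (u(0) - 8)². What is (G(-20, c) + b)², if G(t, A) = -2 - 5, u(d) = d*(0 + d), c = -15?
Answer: 3249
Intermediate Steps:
u(d) = d² (u(d) = d*d = d²)
G(t, A) = -7
b = 64 (b = (0² - 8)² = (0 - 8)² = (-8)² = 64)
(G(-20, c) + b)² = (-7 + 64)² = 57² = 3249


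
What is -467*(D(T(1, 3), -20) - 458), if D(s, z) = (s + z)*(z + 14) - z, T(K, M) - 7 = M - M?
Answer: 168120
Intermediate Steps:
T(K, M) = 7 (T(K, M) = 7 + (M - M) = 7 + 0 = 7)
D(s, z) = -z + (14 + z)*(s + z) (D(s, z) = (s + z)*(14 + z) - z = (14 + z)*(s + z) - z = -z + (14 + z)*(s + z))
-467*(D(T(1, 3), -20) - 458) = -467*(((-20)**2 + 13*(-20) + 14*7 + 7*(-20)) - 458) = -467*((400 - 260 + 98 - 140) - 458) = -467*(98 - 458) = -467*(-360) = -1*(-168120) = 168120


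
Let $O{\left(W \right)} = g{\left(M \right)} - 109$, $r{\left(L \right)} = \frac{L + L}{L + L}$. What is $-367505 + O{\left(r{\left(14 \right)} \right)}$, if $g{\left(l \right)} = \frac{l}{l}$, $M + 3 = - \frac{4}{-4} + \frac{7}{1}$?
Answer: $-367613$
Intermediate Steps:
$M = 5$ ($M = -3 + \left(- \frac{4}{-4} + \frac{7}{1}\right) = -3 + \left(\left(-4\right) \left(- \frac{1}{4}\right) + 7 \cdot 1\right) = -3 + \left(1 + 7\right) = -3 + 8 = 5$)
$g{\left(l \right)} = 1$
$r{\left(L \right)} = 1$ ($r{\left(L \right)} = \frac{2 L}{2 L} = 2 L \frac{1}{2 L} = 1$)
$O{\left(W \right)} = -108$ ($O{\left(W \right)} = 1 - 109 = -108$)
$-367505 + O{\left(r{\left(14 \right)} \right)} = -367505 - 108 = -367613$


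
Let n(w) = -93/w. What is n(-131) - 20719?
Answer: -2714096/131 ≈ -20718.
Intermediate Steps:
n(-131) - 20719 = -93/(-131) - 20719 = -93*(-1/131) - 20719 = 93/131 - 20719 = -2714096/131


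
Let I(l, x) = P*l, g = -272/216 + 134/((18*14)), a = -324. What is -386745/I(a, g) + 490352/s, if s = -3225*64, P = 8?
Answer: 136377041/928800 ≈ 146.83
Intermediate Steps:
g = -275/378 (g = -272*1/216 + 134/252 = -34/27 + 134*(1/252) = -34/27 + 67/126 = -275/378 ≈ -0.72751)
I(l, x) = 8*l
s = -206400
-386745/I(a, g) + 490352/s = -386745/(8*(-324)) + 490352/(-206400) = -386745/(-2592) + 490352*(-1/206400) = -386745*(-1/2592) - 30647/12900 = 128915/864 - 30647/12900 = 136377041/928800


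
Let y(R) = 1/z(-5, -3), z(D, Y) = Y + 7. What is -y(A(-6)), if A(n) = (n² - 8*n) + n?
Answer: -¼ ≈ -0.25000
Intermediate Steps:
z(D, Y) = 7 + Y
A(n) = n² - 7*n
y(R) = ¼ (y(R) = 1/(7 - 3) = 1/4 = ¼)
-y(A(-6)) = -1*¼ = -¼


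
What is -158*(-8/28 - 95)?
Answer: 105386/7 ≈ 15055.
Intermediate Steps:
-158*(-8/28 - 95) = -158*(-8*1/28 - 95) = -158*(-2/7 - 95) = -158*(-667/7) = 105386/7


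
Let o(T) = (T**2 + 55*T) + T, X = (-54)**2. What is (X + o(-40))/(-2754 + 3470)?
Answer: 569/179 ≈ 3.1788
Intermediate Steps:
X = 2916
o(T) = T**2 + 56*T
(X + o(-40))/(-2754 + 3470) = (2916 - 40*(56 - 40))/(-2754 + 3470) = (2916 - 40*16)/716 = (2916 - 640)*(1/716) = 2276*(1/716) = 569/179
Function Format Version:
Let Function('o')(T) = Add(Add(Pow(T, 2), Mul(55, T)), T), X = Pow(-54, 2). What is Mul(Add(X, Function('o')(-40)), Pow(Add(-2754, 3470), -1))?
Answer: Rational(569, 179) ≈ 3.1788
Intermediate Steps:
X = 2916
Function('o')(T) = Add(Pow(T, 2), Mul(56, T))
Mul(Add(X, Function('o')(-40)), Pow(Add(-2754, 3470), -1)) = Mul(Add(2916, Mul(-40, Add(56, -40))), Pow(Add(-2754, 3470), -1)) = Mul(Add(2916, Mul(-40, 16)), Pow(716, -1)) = Mul(Add(2916, -640), Rational(1, 716)) = Mul(2276, Rational(1, 716)) = Rational(569, 179)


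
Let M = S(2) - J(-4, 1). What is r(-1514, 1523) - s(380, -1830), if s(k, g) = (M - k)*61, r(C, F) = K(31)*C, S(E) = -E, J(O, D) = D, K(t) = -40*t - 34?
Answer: 1952199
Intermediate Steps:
K(t) = -34 - 40*t
r(C, F) = -1274*C (r(C, F) = (-34 - 40*31)*C = (-34 - 1240)*C = -1274*C)
M = -3 (M = -1*2 - 1*1 = -2 - 1 = -3)
s(k, g) = -183 - 61*k (s(k, g) = (-3 - k)*61 = -183 - 61*k)
r(-1514, 1523) - s(380, -1830) = -1274*(-1514) - (-183 - 61*380) = 1928836 - (-183 - 23180) = 1928836 - 1*(-23363) = 1928836 + 23363 = 1952199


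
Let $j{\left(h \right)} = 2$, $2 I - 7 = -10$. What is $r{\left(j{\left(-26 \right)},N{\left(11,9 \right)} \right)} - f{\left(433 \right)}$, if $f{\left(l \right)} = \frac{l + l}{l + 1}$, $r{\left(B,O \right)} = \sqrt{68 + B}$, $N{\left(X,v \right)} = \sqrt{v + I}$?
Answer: $- \frac{433}{217} + \sqrt{70} \approx 6.3712$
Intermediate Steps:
$I = - \frac{3}{2}$ ($I = \frac{7}{2} + \frac{1}{2} \left(-10\right) = \frac{7}{2} - 5 = - \frac{3}{2} \approx -1.5$)
$N{\left(X,v \right)} = \sqrt{- \frac{3}{2} + v}$ ($N{\left(X,v \right)} = \sqrt{v - \frac{3}{2}} = \sqrt{- \frac{3}{2} + v}$)
$f{\left(l \right)} = \frac{2 l}{1 + l}$
$r{\left(j{\left(-26 \right)},N{\left(11,9 \right)} \right)} - f{\left(433 \right)} = \sqrt{68 + 2} - 2 \cdot 433 \frac{1}{1 + 433} = \sqrt{70} - 2 \cdot 433 \cdot \frac{1}{434} = \sqrt{70} - \frac{433}{217} = - \frac{433}{217} + \sqrt{70}$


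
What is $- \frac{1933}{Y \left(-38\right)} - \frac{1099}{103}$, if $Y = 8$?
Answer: $- \frac{134997}{31312} \approx -4.3113$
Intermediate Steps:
$- \frac{1933}{Y \left(-38\right)} - \frac{1099}{103} = - \frac{1933}{8 \left(-38\right)} - \frac{1099}{103} = - \frac{1933}{-304} - \frac{1099}{103} = \left(-1933\right) \left(- \frac{1}{304}\right) - \frac{1099}{103} = \frac{1933}{304} - \frac{1099}{103} = - \frac{134997}{31312}$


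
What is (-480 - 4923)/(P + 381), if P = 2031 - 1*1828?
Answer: -5403/584 ≈ -9.2517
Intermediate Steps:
P = 203 (P = 2031 - 1828 = 203)
(-480 - 4923)/(P + 381) = (-480 - 4923)/(203 + 381) = -5403/584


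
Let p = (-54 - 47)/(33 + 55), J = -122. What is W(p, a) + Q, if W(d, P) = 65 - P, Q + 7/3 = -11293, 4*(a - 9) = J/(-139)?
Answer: -9373787/834 ≈ -11240.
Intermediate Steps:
a = 2563/278 (a = 9 + (-122/(-139))/4 = 9 + (-122*(-1/139))/4 = 9 + (¼)*(122/139) = 9 + 61/278 = 2563/278 ≈ 9.2194)
Q = -33886/3 (Q = -7/3 - 11293 = -33886/3 ≈ -11295.)
p = -101/88 ≈ -1.1477
W(p, a) + Q = (65 - 1*2563/278) - 33886/3 = (65 - 2563/278) - 33886/3 = 15507/278 - 33886/3 = -9373787/834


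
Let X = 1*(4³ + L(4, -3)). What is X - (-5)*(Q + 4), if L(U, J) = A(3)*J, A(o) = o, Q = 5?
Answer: 100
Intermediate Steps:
L(U, J) = 3*J
X = 55 (X = 1*(4³ + 3*(-3)) = 1*(64 - 9) = 1*55 = 55)
X - (-5)*(Q + 4) = 55 - (-5)*(5 + 4) = 55 - (-5)*9 = 55 - 1*(-45) = 55 + 45 = 100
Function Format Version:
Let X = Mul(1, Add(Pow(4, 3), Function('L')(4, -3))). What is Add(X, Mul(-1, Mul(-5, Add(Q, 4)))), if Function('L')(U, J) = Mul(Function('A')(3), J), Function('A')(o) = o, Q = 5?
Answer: 100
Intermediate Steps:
Function('L')(U, J) = Mul(3, J)
X = 55 (X = Mul(1, Add(Pow(4, 3), Mul(3, -3))) = Mul(1, Add(64, -9)) = Mul(1, 55) = 55)
Add(X, Mul(-1, Mul(-5, Add(Q, 4)))) = Add(55, Mul(-1, Mul(-5, Add(5, 4)))) = Add(55, Mul(-1, Mul(-5, 9))) = Add(55, Mul(-1, -45)) = Add(55, 45) = 100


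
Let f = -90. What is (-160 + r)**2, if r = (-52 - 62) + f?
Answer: 132496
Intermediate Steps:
r = -204 (r = (-52 - 62) - 90 = -114 - 90 = -204)
(-160 + r)**2 = (-160 - 204)**2 = (-364)**2 = 132496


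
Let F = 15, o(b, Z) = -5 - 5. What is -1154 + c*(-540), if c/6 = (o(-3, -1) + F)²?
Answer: -82154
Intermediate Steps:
o(b, Z) = -10
c = 150 (c = 6*(-10 + 15)² = 6*5² = 6*25 = 150)
-1154 + c*(-540) = -1154 + 150*(-540) = -1154 - 81000 = -82154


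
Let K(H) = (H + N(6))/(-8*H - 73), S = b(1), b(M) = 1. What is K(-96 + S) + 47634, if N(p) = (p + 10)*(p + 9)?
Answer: 32724703/687 ≈ 47634.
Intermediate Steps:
S = 1
N(p) = (9 + p)*(10 + p) (N(p) = (10 + p)*(9 + p) = (9 + p)*(10 + p))
K(H) = (240 + H)/(-73 - 8*H) (K(H) = (H + (90 + 6² + 19*6))/(-8*H - 73) = (H + (90 + 36 + 114))/(-73 - 8*H) = (H + 240)/(-73 - 8*H) = (240 + H)/(-73 - 8*H))
K(-96 + S) + 47634 = (-240 - (-96 + 1))/(73 + 8*(-96 + 1)) + 47634 = (-240 - 1*(-95))/(73 + 8*(-95)) + 47634 = (-240 + 95)/(73 - 760) + 47634 = -145/(-687) + 47634 = -1/687*(-145) + 47634 = 145/687 + 47634 = 32724703/687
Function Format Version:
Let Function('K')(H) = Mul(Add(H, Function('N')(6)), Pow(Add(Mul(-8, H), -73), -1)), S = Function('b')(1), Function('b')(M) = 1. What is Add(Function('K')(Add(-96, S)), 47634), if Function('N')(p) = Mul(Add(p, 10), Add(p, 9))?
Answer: Rational(32724703, 687) ≈ 47634.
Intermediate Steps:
S = 1
Function('N')(p) = Mul(Add(9, p), Add(10, p)) (Function('N')(p) = Mul(Add(10, p), Add(9, p)) = Mul(Add(9, p), Add(10, p)))
Function('K')(H) = Mul(Pow(Add(-73, Mul(-8, H)), -1), Add(240, H)) (Function('K')(H) = Mul(Add(H, Add(90, Pow(6, 2), Mul(19, 6))), Pow(Add(Mul(-8, H), -73), -1)) = Mul(Add(H, Add(90, 36, 114)), Pow(Add(-73, Mul(-8, H)), -1)) = Mul(Add(H, 240), Pow(Add(-73, Mul(-8, H)), -1)) = Mul(Add(240, H), Pow(Add(-73, Mul(-8, H)), -1)) = Mul(Pow(Add(-73, Mul(-8, H)), -1), Add(240, H)))
Add(Function('K')(Add(-96, S)), 47634) = Add(Mul(Pow(Add(73, Mul(8, Add(-96, 1))), -1), Add(-240, Mul(-1, Add(-96, 1)))), 47634) = Add(Mul(Pow(Add(73, Mul(8, -95)), -1), Add(-240, Mul(-1, -95))), 47634) = Add(Mul(Pow(Add(73, -760), -1), Add(-240, 95)), 47634) = Add(Mul(Pow(-687, -1), -145), 47634) = Add(Mul(Rational(-1, 687), -145), 47634) = Add(Rational(145, 687), 47634) = Rational(32724703, 687)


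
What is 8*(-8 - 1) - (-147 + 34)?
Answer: 41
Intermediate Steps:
8*(-8 - 1) - (-147 + 34) = 8*(-9) - 1*(-113) = -72 + 113 = 41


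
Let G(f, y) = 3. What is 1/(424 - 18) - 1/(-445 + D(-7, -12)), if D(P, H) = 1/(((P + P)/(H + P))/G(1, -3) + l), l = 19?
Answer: 466745/99085924 ≈ 0.0047105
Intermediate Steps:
D(P, H) = 1/(19 + 2*P/(3*(H + P))) (D(P, H) = 1/(((P + P)/(H + P))/3 + 19) = 1/(((2*P)/(H + P))*(⅓) + 19) = 1/((2*P/(H + P))*(⅓) + 19) = 1/(2*P/(3*(H + P)) + 19) = 1/(19 + 2*P/(3*(H + P))))
1/(424 - 18) - 1/(-445 + D(-7, -12)) = 1/(424 - 18) - 1/(-445 + 3*(-12 - 7)/(57*(-12) + 59*(-7))) = 1/406 - 1/(-445 + 3*(-19)/(-684 - 413)) = 1/406 - 1/(-445 + 3*(-19)/(-1097)) = 1/406 - 1/(-445 + 3*(-1/1097)*(-19)) = 1/406 - 1/(-445 + 57/1097) = 1/406 - 1/(-488108/1097) = 1/406 - 1*(-1097/488108) = 1/406 + 1097/488108 = 466745/99085924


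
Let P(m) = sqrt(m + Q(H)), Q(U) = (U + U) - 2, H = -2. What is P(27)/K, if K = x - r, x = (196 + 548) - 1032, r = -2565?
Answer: sqrt(21)/2277 ≈ 0.0020126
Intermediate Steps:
Q(U) = -2 + 2*U (Q(U) = 2*U - 2 = -2 + 2*U)
P(m) = sqrt(-6 + m) (P(m) = sqrt(m + (-2 + 2*(-2))) = sqrt(m + (-2 - 4)) = sqrt(m - 6) = sqrt(-6 + m))
x = -288 (x = 744 - 1032 = -288)
K = 2277 (K = -288 - 1*(-2565) = -288 + 2565 = 2277)
P(27)/K = sqrt(-6 + 27)/2277 = sqrt(21)*(1/2277) = sqrt(21)/2277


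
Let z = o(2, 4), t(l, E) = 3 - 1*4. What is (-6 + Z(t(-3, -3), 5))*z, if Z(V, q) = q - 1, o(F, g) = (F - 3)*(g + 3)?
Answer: 14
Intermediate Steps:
t(l, E) = -1 (t(l, E) = 3 - 4 = -1)
o(F, g) = (-3 + F)*(3 + g)
Z(V, q) = -1 + q
z = -7 (z = -9 - 3*4 + 3*2 + 2*4 = -9 - 12 + 6 + 8 = -7)
(-6 + Z(t(-3, -3), 5))*z = (-6 + (-1 + 5))*(-7) = (-6 + 4)*(-7) = -2*(-7) = 14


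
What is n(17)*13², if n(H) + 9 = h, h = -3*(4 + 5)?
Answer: -6084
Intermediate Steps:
h = -27 (h = -3*9 = -27)
n(H) = -36 (n(H) = -9 - 27 = -36)
n(17)*13² = -36*13² = -36*169 = -6084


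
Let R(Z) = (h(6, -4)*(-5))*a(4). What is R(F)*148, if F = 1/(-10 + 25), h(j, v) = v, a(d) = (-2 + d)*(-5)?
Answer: -29600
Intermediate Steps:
a(d) = 10 - 5*d
F = 1/15 ≈ 0.066667
R(Z) = -200 (R(Z) = (-4*(-5))*(10 - 5*4) = 20*(10 - 20) = 20*(-10) = -200)
R(F)*148 = -200*148 = -29600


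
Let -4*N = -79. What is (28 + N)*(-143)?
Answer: -27313/4 ≈ -6828.3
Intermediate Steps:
N = 79/4 (N = -¼*(-79) = 79/4 ≈ 19.750)
(28 + N)*(-143) = (28 + 79/4)*(-143) = (191/4)*(-143) = -27313/4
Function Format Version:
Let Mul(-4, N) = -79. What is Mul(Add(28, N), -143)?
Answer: Rational(-27313, 4) ≈ -6828.3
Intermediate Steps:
N = Rational(79, 4) (N = Mul(Rational(-1, 4), -79) = Rational(79, 4) ≈ 19.750)
Mul(Add(28, N), -143) = Mul(Add(28, Rational(79, 4)), -143) = Mul(Rational(191, 4), -143) = Rational(-27313, 4)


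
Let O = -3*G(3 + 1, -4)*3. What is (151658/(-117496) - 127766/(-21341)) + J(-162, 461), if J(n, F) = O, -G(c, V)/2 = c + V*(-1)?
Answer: 9811918109/65986372 ≈ 148.70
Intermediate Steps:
G(c, V) = -2*c + 2*V (G(c, V) = -2*(c + V*(-1)) = -2*(c - V) = -2*c + 2*V)
O = 144 (O = -3*(-2*(3 + 1) + 2*(-4))*3 = -3*(-2*4 - 8)*3 = -3*(-8 - 8)*3 = -3*(-16)*3 = 48*3 = 144)
J(n, F) = 144
(151658/(-117496) - 127766/(-21341)) + J(-162, 461) = (151658/(-117496) - 127766/(-21341)) + 144 = (151658*(-1/117496) - 127766*(-1/21341)) + 144 = (-3991/3092 + 127766/21341) + 144 = 309880541/65986372 + 144 = 9811918109/65986372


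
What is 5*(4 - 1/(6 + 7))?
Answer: 255/13 ≈ 19.615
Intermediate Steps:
5*(4 - 1/(6 + 7)) = 5*(4 - 1/13) = 5*(51/13) = 255/13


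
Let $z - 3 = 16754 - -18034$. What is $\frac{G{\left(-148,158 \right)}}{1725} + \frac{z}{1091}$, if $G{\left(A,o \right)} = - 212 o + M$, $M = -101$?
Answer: $\frac{7786716}{627325} \approx 12.413$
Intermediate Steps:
$G{\left(A,o \right)} = -101 - 212 o$ ($G{\left(A,o \right)} = - 212 o - 101 = -101 - 212 o$)
$z = 34791$ ($z = 3 + \left(16754 - -18034\right) = 3 + \left(16754 + 18034\right) = 3 + 34788 = 34791$)
$\frac{G{\left(-148,158 \right)}}{1725} + \frac{z}{1091} = \frac{-101 - 33496}{1725} + \frac{34791}{1091} = \left(-101 - 33496\right) \frac{1}{1725} + 34791 \cdot \frac{1}{1091} = \left(-33597\right) \frac{1}{1725} + \frac{34791}{1091} = - \frac{11199}{575} + \frac{34791}{1091} = \frac{7786716}{627325}$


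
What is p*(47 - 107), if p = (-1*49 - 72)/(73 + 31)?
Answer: 1815/26 ≈ 69.808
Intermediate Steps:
p = -121/104 (p = (-49 - 72)/104 = -121*1/104 = -121/104 ≈ -1.1635)
p*(47 - 107) = -121*(47 - 107)/104 = -121/104*(-60) = 1815/26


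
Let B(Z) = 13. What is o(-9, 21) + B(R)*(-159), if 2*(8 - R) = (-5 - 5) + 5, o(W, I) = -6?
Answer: -2073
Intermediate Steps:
R = 21/2 (R = 8 - ((-5 - 5) + 5)/2 = 8 - (-10 + 5)/2 = 8 - 1/2*(-5) = 8 + 5/2 = 21/2 ≈ 10.500)
o(-9, 21) + B(R)*(-159) = -6 + 13*(-159) = -6 - 2067 = -2073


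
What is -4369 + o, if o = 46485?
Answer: 42116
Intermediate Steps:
-4369 + o = -4369 + 46485 = 42116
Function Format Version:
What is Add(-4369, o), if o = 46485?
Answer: 42116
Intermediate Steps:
Add(-4369, o) = Add(-4369, 46485) = 42116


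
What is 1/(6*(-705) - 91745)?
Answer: -1/95975 ≈ -1.0419e-5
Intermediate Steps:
1/(6*(-705) - 91745) = 1/(-4230 - 91745) = 1/(-95975) = -1/95975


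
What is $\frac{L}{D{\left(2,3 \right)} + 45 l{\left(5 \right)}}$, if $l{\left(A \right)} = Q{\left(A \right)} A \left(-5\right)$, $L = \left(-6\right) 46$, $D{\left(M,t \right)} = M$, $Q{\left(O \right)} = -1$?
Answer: $- \frac{12}{49} \approx -0.2449$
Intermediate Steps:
$L = -276$
$l{\left(A \right)} = 5 A$ ($l{\left(A \right)} = - A \left(-5\right) = 5 A$)
$\frac{L}{D{\left(2,3 \right)} + 45 l{\left(5 \right)}} = - \frac{276}{2 + 45 \cdot 5 \cdot 5} = - \frac{276}{2 + 45 \cdot 25} = - \frac{276}{2 + 1125} = - \frac{276}{1127} = \left(-276\right) \frac{1}{1127} = - \frac{12}{49}$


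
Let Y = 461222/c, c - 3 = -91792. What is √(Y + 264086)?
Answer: 2*√556235112850662/91789 ≈ 513.89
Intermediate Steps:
c = -91789 (c = 3 - 91792 = -91789)
Y = -461222/91789 (Y = 461222/(-91789) = 461222*(-1/91789) = -461222/91789 ≈ -5.0248)
√(Y + 264086) = √(-461222/91789 + 264086) = √(24239728632/91789) = 2*√556235112850662/91789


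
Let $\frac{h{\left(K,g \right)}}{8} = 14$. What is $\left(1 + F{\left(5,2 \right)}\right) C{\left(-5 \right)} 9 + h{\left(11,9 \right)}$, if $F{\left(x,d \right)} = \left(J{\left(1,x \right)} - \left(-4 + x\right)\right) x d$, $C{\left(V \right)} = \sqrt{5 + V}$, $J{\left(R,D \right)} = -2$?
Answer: $112$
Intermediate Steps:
$h{\left(K,g \right)} = 112$ ($h{\left(K,g \right)} = 8 \cdot 14 = 112$)
$F{\left(x,d \right)} = d x \left(2 - x\right)$ ($F{\left(x,d \right)} = \left(-2 - \left(-4 + x\right)\right) x d = \left(2 - x\right) d x = d x \left(2 - x\right)$)
$\left(1 + F{\left(5,2 \right)}\right) C{\left(-5 \right)} 9 + h{\left(11,9 \right)} = \left(1 + 2 \cdot 5 \left(2 - 5\right)\right) \sqrt{5 - 5} \cdot 9 + 112 = \left(1 + 2 \cdot 5 \left(2 - 5\right)\right) \sqrt{0} \cdot 9 + 112 = \left(1 + 2 \cdot 5 \left(-3\right)\right) 0 \cdot 9 + 112 = \left(1 - 30\right) 0 \cdot 9 + 112 = \left(-29\right) 0 \cdot 9 + 112 = 0 \cdot 9 + 112 = 0 + 112 = 112$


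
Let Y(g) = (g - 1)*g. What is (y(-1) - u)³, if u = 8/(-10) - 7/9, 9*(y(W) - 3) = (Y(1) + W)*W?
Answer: 9393931/91125 ≈ 103.09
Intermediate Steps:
Y(g) = g*(-1 + g) (Y(g) = (-1 + g)*g = g*(-1 + g))
y(W) = 3 + W²/9 (y(W) = 3 + ((1*(-1 + 1) + W)*W)/9 = 3 + ((1*0 + W)*W)/9 = 3 + ((0 + W)*W)/9 = 3 + (W*W)/9 = 3 + W²/9)
u = -71/45 (u = 8*(-⅒) - 7*⅑ = -⅘ - 7/9 = -71/45 ≈ -1.5778)
(y(-1) - u)³ = ((3 + (⅑)*(-1)²) - 1*(-71/45))³ = ((3 + (⅑)*1) + 71/45)³ = ((3 + ⅑) + 71/45)³ = (28/9 + 71/45)³ = (211/45)³ = 9393931/91125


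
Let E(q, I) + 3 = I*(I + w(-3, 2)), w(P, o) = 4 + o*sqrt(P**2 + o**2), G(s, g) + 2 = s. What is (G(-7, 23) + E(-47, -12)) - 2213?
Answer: -2129 - 24*sqrt(13) ≈ -2215.5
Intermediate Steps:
G(s, g) = -2 + s
E(q, I) = -3 + I*(4 + I + 2*sqrt(13)) (E(q, I) = -3 + I*(I + (4 + 2*sqrt((-3)**2 + 2**2))) = -3 + I*(I + (4 + 2*sqrt(9 + 4))) = -3 + I*(I + (4 + 2*sqrt(13))) = -3 + I*(4 + I + 2*sqrt(13)))
(G(-7, 23) + E(-47, -12)) - 2213 = ((-2 - 7) + (-3 + (-12)**2 + 2*(-12)*(2 + sqrt(13)))) - 2213 = (-9 + (-3 + 144 + (-48 - 24*sqrt(13)))) - 2213 = (-9 + (93 - 24*sqrt(13))) - 2213 = (84 - 24*sqrt(13)) - 2213 = -2129 - 24*sqrt(13)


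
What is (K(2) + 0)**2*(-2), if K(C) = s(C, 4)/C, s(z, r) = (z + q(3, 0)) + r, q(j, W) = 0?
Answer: -18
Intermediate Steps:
s(z, r) = r + z (s(z, r) = (z + 0) + r = z + r = r + z)
K(C) = (4 + C)/C
(K(2) + 0)**2*(-2) = ((4 + 2)/2 + 0)**2*(-2) = ((1/2)*6 + 0)**2*(-2) = (3 + 0)**2*(-2) = 3**2*(-2) = 9*(-2) = -18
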